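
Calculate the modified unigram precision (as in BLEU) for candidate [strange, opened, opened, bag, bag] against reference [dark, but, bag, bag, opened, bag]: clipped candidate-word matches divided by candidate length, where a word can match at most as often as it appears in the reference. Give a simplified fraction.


Reference word counts: {'bag': 3, 'but': 1, 'dark': 1, 'opened': 1}
Checking each candidate word (with clipping):
  'strange' -> not in reference -> no match (matches: 0)
  'opened' -> in reference (ref count 1, used 1/1) -> match (matches: 1)
  'opened' -> ref count 1 already used up (1/1) -> clipped, no match (matches: 1)
  'bag' -> in reference (ref count 3, used 1/3) -> match (matches: 2)
  'bag' -> in reference (ref count 3, used 2/3) -> match (matches: 3)
Clipped matches: 3, Candidate length: 5
Precision = 3/5

3/5


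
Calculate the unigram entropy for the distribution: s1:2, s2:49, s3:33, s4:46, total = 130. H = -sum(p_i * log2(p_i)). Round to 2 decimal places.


Computing entropy H = -sum(p_i * log2(p_i)):
  s1: p = 2/130 = 0.0154, -p*log2(p) = 0.0927
  s2: p = 49/130 = 0.3769, -p*log2(p) = 0.5306
  s3: p = 33/130 = 0.2538, -p*log2(p) = 0.5021
  s4: p = 46/130 = 0.3538, -p*log2(p) = 0.5303
H = sum of terms = 1.6557
Rounded to 2 decimals: 1.66

1.66


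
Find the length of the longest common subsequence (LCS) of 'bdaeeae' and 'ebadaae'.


DP table for LCS of 'bdaeeae' and 'ebadaae':
       e  b  a  d  a  a  e
    0  0  0  0  0  0  0  0
  b 0  0  1  1  1  1  1  1
  d 0  0  1  1  2  2  2  2
  a 0  0  1  2  2  3  3  3
  e 0  1  1  2  2  3  3  4
  e 0  1  1  2  2  3  3  4
  a 0  1  1  2  2  3  4  4
  e 0  1  1  2  2  3  4  5
LCS: 'bdaae'
LCS length = 5

5


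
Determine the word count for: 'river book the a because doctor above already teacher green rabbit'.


Counting words by splitting on spaces:
  Word 1: 'river'
  Word 2: 'book'
  Word 3: 'the'
  Word 4: 'a'
  Word 5: 'because'
  Word 6: 'doctor'
  Word 7: 'above'
  Word 8: 'already'
  Word 9: 'teacher'
  Word 10: 'green'
  Word 11: 'rabbit'
Total words: 11

11


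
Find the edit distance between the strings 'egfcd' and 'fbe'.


Building DP table for s1='egfcd' (len 5) and s2='fbe' (len 3):
       f  b  e
    0  1  2  3
  e 1  1  2  2
  g 2  2  2  3
  f 3  2  3  3
  c 4  3  3  4
  d 5  4  4  4
Edit distance = dp[5][3] = 4

4


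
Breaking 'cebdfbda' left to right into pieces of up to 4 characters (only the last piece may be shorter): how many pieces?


'cebdfbda' has 8 characters.
Chunking with max size 4:
  Chunk 1: 'cebd' (positions 0-3)
  Chunk 2: 'fbda' (positions 4-7)
Total chunks: ceil(8 / 4) = 2

2


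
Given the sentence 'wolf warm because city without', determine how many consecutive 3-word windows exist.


Word trigrams from [5] words:
  Trigram 1: (wolf warm because)
  Trigram 2: (warm because city)
  Trigram 3: (because city without)
Total word trigrams: 5 - 2 = 3

3


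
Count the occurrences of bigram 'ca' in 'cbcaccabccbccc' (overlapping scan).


Scanning 'cbcaccabccbccc' for bigram 'ca':
  Position 0: 'cb' -> no
  Position 1: 'bc' -> no
  Position 2: 'ca' -> MATCH
  Position 3: 'ac' -> no
  Position 4: 'cc' -> no
  Position 5: 'ca' -> MATCH
  Position 6: 'ab' -> no
  Position 7: 'bc' -> no
  Position 8: 'cc' -> no
  Position 9: 'cb' -> no
  Position 10: 'bc' -> no
  Position 11: 'cc' -> no
  Position 12: 'cc' -> no
Total matches: 2

2


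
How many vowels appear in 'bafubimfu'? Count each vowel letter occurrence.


Scanning each character of 'bafubimfu':
  Position 1: 'b' -> consonant (running count: 0)
  Position 2: 'a' -> vowel (running count: 1)
  Position 3: 'f' -> consonant (running count: 1)
  Position 4: 'u' -> vowel (running count: 2)
  Position 5: 'b' -> consonant (running count: 2)
  Position 6: 'i' -> vowel (running count: 3)
  Position 7: 'm' -> consonant (running count: 3)
  Position 8: 'f' -> consonant (running count: 3)
  Position 9: 'u' -> vowel (running count: 4)
Total vowels: 4

4


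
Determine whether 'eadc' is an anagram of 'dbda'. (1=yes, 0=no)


Sort characters of 'eadc': 'acde'
Sort characters of 'dbda': 'abdd'
Sorted forms differ -> they are NOT anagrams
Result: 0

0


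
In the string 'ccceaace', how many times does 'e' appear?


Scanning 'ccceaace' for 'e':
  Position 3: 'e' -> MATCH (count: 1)
  Position 7: 'e' -> MATCH (count: 2)
Total occurrences of 'e': 2

2


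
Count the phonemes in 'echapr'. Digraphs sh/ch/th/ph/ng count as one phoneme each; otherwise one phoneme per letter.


Parsing 'echapr' greedily, digraphs first:
  'e' -> vowel phoneme (phonemes so far: 1)
  'ch' -> digraph (1 consonant phoneme) (phonemes so far: 2)
  'a' -> vowel phoneme (phonemes so far: 3)
  'p' -> consonant phoneme (phonemes so far: 4)
  'r' -> consonant phoneme (phonemes so far: 5)
Total phonemes: 5

5


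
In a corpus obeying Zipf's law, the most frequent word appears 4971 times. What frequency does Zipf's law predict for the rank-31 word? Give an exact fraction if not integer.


Zipf's law: freq(rank) = f1 / rank
f1 = 4971, rank = 31
freq = 4971 / 31
GCD(4971, 31) = 1
Simplified: 4971/31

4971/31


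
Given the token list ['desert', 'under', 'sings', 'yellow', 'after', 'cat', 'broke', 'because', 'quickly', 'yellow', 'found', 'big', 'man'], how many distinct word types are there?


Listing all tokens and tracking unique types:
  Token 1: 'desert' -> NEW (unique so far: 1)
  Token 2: 'under' -> NEW (unique so far: 2)
  Token 3: 'sings' -> NEW (unique so far: 3)
  Token 4: 'yellow' -> NEW (unique so far: 4)
  Token 5: 'after' -> NEW (unique so far: 5)
  Token 6: 'cat' -> NEW (unique so far: 6)
  Token 7: 'broke' -> NEW (unique so far: 7)
  Token 8: 'because' -> NEW (unique so far: 8)
  Token 9: 'quickly' -> NEW (unique so far: 9)
  Token 10: 'yellow' -> duplicate (unique so far: 9)
  Token 11: 'found' -> NEW (unique so far: 10)
  Token 12: 'big' -> NEW (unique so far: 11)
  Token 13: 'man' -> NEW (unique so far: 12)
Unique types: ('after', 'because', 'big', 'broke', 'cat', 'desert', 'found', 'man', 'quickly', 'sings', 'under', 'yellow')
Vocabulary size: 12

12


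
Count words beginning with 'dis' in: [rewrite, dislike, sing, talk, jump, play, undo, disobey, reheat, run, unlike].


Checking each word for prefix 'dis':
  'rewrite' -> no (count: 0)
  'dislike' -> YES, starts with 'dis' (count: 1)
  'sing' -> no (count: 1)
  'talk' -> no (count: 1)
  'jump' -> no (count: 1)
  'play' -> no (count: 1)
  'undo' -> no (count: 1)
  'disobey' -> YES, starts with 'dis' (count: 2)
  'reheat' -> no (count: 2)
  'run' -> no (count: 2)
  'unlike' -> no (count: 2)
Total with prefix 'dis': 2

2


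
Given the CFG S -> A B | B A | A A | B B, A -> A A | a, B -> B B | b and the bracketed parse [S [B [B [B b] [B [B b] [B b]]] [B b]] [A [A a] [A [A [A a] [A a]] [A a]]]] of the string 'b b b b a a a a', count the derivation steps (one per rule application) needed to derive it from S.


Every bracketed nonterminal node [X ...] in the tree is produced by exactly one rule application.
Reading the tree off as a leftmost derivation:
  Step 1: S  =>  B A   (applied S -> B A)
  Step 2: B A  =>  B B A   (applied B -> B B)
  Step 3: B B A  =>  B B B A   (applied B -> B B)
  Step 4: B B B A  =>  b B B A   (applied B -> b)
  Step 5: b B B A  =>  b B B B A   (applied B -> B B)
  Step 6: b B B B A  =>  b b B B A   (applied B -> b)
  Step 7: b b B B A  =>  b b b B A   (applied B -> b)
  Step 8: b b b B A  =>  b b b b A   (applied B -> b)
  Step 9: b b b b A  =>  b b b b A A   (applied A -> A A)
  Step 10: b b b b A A  =>  b b b b a A   (applied A -> a)
  Step 11: b b b b a A  =>  b b b b a A A   (applied A -> A A)
  Step 12: b b b b a A A  =>  b b b b a A A A   (applied A -> A A)
  Step 13: b b b b a A A A  =>  b b b b a a A A   (applied A -> a)
  Step 14: b b b b a a A A  =>  b b b b a a a A   (applied A -> a)
  Step 15: b b b b a a a A  =>  b b b b a a a a   (applied A -> a)
Final yield: b b b b a a a a
Total rewrite steps: 15

15


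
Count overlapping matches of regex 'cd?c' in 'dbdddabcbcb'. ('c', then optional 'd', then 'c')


Pattern: cd?c means 'c', then optional 'd', then 'c'.
Scanning 'dbdddabcbcb' position-by-position:
  Pos 0: window 'dbd' -> no
  Pos 1: window 'bdd' -> no
  Pos 2: window 'ddd' -> no
  Pos 3: window 'dda' -> no
  Pos 4: window 'dab' -> no
  Pos 5: window 'abc' -> no
  Pos 6: window 'bcb' -> no
  Pos 7: window 'cbc' -> no
  Pos 8: window 'bcb' -> no
  Pos 9: window 'cb' -> no
  Pos 10: window 'b' -> no
Total matches: 0

0


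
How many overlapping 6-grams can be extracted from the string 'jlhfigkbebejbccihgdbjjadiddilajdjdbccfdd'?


String 'jlhfigkbebejbccihgdbjjadiddilajdjdbccfdd' has length L = 40.
Number of overlapping n-grams = L - n + 1
Substituting: 40 - 6 + 1 = 35

35


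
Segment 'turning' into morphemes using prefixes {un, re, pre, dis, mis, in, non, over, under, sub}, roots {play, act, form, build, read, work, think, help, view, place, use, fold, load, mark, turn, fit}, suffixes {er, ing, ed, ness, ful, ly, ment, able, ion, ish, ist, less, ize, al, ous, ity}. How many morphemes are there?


Segmenting 'turning' against the inventory:
  'turn' -> root (morpheme 1)
  'ing' -> suffix (morpheme 2)
Total morphemes: 2

2


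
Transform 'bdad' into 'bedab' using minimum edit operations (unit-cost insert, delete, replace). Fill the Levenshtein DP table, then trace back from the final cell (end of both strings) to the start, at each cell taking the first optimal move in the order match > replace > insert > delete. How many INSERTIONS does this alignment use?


Edit distance = 2. Backtracking from cell (4, 5) with preference match > replace > insert > delete,
then listing the resulting alignment 'bdad' -> 'bedab' left to right:
  Step 1: keep 'b'
  Step 2: insert 'e' [insertion #1]
  Step 3: keep 'd'
  Step 4: keep 'a'
  Step 5: replace d->b
Total insertions: 1

1


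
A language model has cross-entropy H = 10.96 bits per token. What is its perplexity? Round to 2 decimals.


Perplexity formula: PP = 2^H
H = 10.96
PP = 2^10.96
Decompose: 2^10.96 = 2^10 * 2^0.96
2^10 = 1024, 2^0.96 ~ 1.9453099
PP ~ 1024 * 1.9453099 = 1991.9973376
Rounded to 2 decimals: 1992.00

1992.00


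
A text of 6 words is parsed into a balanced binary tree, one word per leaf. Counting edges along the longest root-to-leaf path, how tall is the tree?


In a balanced binary tree with n leaves the deepest leaf is ceil(log2(n)) edges below the root.
log2(6) = 2.5850
ceil(2.5850) = 3
height (edges) = 3

3


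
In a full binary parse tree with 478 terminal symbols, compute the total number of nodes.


Leaf nodes (terminals): 478
Internal nodes = n - 1 = 478 - 1 = 477
Total = leaves + internal = 478 + 477 = 955

955


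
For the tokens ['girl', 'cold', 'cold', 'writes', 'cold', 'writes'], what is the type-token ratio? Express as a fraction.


Tokens: 6
Unique types: ('cold', 'girl', 'writes') = 3
TTR = 3/6
Simplify: divide both by 3 -> 1/2
TTR = 1/2

1/2


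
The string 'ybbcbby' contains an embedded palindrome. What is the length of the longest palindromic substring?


Scanning 'ybbcbby' for palindromic substrings.
Substring at positions 0-6: 'ybbcbby'.
Check: reverse('ybbcbby') = 'ybbcbby' -> palindrome confirmed.
No longer palindromic substring exists; longest length = 7

7


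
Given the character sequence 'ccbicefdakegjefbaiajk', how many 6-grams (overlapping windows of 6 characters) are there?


String 'ccbicefdakegjefbaiajk' has length L = 21.
Number of overlapping n-grams = L - n + 1
Substituting: 21 - 6 + 1 = 16

16


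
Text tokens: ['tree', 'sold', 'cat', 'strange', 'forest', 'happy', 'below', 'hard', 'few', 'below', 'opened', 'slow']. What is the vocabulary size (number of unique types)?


Listing all tokens and tracking unique types:
  Token 1: 'tree' -> NEW (unique so far: 1)
  Token 2: 'sold' -> NEW (unique so far: 2)
  Token 3: 'cat' -> NEW (unique so far: 3)
  Token 4: 'strange' -> NEW (unique so far: 4)
  Token 5: 'forest' -> NEW (unique so far: 5)
  Token 6: 'happy' -> NEW (unique so far: 6)
  Token 7: 'below' -> NEW (unique so far: 7)
  Token 8: 'hard' -> NEW (unique so far: 8)
  Token 9: 'few' -> NEW (unique so far: 9)
  Token 10: 'below' -> duplicate (unique so far: 9)
  Token 11: 'opened' -> NEW (unique so far: 10)
  Token 12: 'slow' -> NEW (unique so far: 11)
Unique types: ('below', 'cat', 'few', 'forest', 'happy', 'hard', 'opened', 'slow', 'sold', 'strange', 'tree')
Vocabulary size: 11

11


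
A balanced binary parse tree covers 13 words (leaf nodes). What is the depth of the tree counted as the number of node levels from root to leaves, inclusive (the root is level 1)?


In a balanced binary tree with n leaves the deepest leaf is ceil(log2(n)) edges below the root,
so counting node levels inclusive of root and leaves gives ceil(log2(n)) + 1 levels.
log2(13) = 3.7004
ceil(3.7004) = 4
levels = 4 + 1 = 5

5


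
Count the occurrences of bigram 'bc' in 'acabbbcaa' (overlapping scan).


Scanning 'acabbbcaa' for bigram 'bc':
  Position 0: 'ac' -> no
  Position 1: 'ca' -> no
  Position 2: 'ab' -> no
  Position 3: 'bb' -> no
  Position 4: 'bb' -> no
  Position 5: 'bc' -> MATCH
  Position 6: 'ca' -> no
  Position 7: 'aa' -> no
Total matches: 1

1


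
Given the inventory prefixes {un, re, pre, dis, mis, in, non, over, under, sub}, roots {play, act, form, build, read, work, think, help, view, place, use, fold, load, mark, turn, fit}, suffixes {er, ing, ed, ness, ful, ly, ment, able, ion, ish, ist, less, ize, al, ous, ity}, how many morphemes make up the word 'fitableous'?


Segmenting 'fitableous' against the inventory:
  'fit' -> root (morpheme 1)
  'able' -> suffix (morpheme 2)
  'ous' -> suffix (morpheme 3)
Total morphemes: 3

3


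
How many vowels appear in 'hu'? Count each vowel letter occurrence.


Scanning each character of 'hu':
  Position 1: 'h' -> consonant (running count: 0)
  Position 2: 'u' -> vowel (running count: 1)
Total vowels: 1

1


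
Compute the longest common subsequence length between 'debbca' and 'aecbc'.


DP table for LCS of 'debbca' and 'aecbc':
       a  e  c  b  c
    0  0  0  0  0  0
  d 0  0  0  0  0  0
  e 0  0  1  1  1  1
  b 0  0  1  1  2  2
  b 0  0  1  1  2  2
  c 0  0  1  2  2  3
  a 0  1  1  2  2  3
LCS: 'ebc'
LCS length = 3

3


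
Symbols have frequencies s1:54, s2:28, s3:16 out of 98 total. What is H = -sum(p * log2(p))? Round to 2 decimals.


Computing entropy H = -sum(p_i * log2(p_i)):
  s1: p = 54/98 = 0.5510, -p*log2(p) = 0.4738
  s2: p = 28/98 = 0.2857, -p*log2(p) = 0.5164
  s3: p = 16/98 = 0.1633, -p*log2(p) = 0.4269
H = sum of terms = 1.4171
Rounded to 2 decimals: 1.42

1.42


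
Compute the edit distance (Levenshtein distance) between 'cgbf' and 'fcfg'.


Building DP table for s1='cgbf' (len 4) and s2='fcfg' (len 4):
       f  c  f  g
    0  1  2  3  4
  c 1  1  1  2  3
  g 2  2  2  2  2
  b 3  3  3  3  3
  f 4  3  4  3  4
Edit distance = dp[4][4] = 4

4


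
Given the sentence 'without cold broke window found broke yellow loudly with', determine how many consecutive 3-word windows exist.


Word trigrams from [9] words:
  Trigram 1: (without cold broke)
  Trigram 2: (cold broke window)
  Trigram 3: (broke window found)
  Trigram 4: (window found broke)
  Trigram 5: (found broke yellow)
  Trigram 6: (broke yellow loudly)
  Trigram 7: (yellow loudly with)
Total word trigrams: 9 - 2 = 7

7


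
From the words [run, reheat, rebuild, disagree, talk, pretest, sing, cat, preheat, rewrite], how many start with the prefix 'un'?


Checking each word for prefix 'un':
  'run' -> no (count: 0)
  'reheat' -> no (count: 0)
  'rebuild' -> no (count: 0)
  'disagree' -> no (count: 0)
  'talk' -> no (count: 0)
  'pretest' -> no (count: 0)
  'sing' -> no (count: 0)
  'cat' -> no (count: 0)
  'preheat' -> no (count: 0)
  'rewrite' -> no (count: 0)
Total with prefix 'un': 0

0


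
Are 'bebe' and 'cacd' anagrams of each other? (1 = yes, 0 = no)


Sort characters of 'bebe': 'bbee'
Sort characters of 'cacd': 'accd'
Sorted forms differ -> they are NOT anagrams
Result: 0

0


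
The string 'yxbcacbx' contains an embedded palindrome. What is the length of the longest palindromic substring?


Scanning 'yxbcacbx' for palindromic substrings.
Substring at positions 1-7: 'xbcacbx'.
Check: reverse('xbcacbx') = 'xbcacbx' -> palindrome confirmed.
Neighbouring characters ('y' / '-') break symmetry, so it cannot extend further.
No longer palindromic substring exists; longest length = 7

7


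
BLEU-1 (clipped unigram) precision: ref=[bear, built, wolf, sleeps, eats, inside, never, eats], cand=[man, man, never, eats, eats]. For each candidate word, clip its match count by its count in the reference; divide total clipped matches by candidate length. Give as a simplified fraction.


Reference word counts: {'bear': 1, 'built': 1, 'eats': 2, 'inside': 1, 'never': 1, 'sleeps': 1, 'wolf': 1}
Checking each candidate word (with clipping):
  'man' -> not in reference -> no match (matches: 0)
  'man' -> not in reference -> no match (matches: 0)
  'never' -> in reference (ref count 1, used 1/1) -> match (matches: 1)
  'eats' -> in reference (ref count 2, used 1/2) -> match (matches: 2)
  'eats' -> in reference (ref count 2, used 2/2) -> match (matches: 3)
Clipped matches: 3, Candidate length: 5
Precision = 3/5

3/5


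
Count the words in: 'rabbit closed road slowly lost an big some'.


Counting words by splitting on spaces:
  Word 1: 'rabbit'
  Word 2: 'closed'
  Word 3: 'road'
  Word 4: 'slowly'
  Word 5: 'lost'
  Word 6: 'an'
  Word 7: 'big'
  Word 8: 'some'
Total words: 8

8


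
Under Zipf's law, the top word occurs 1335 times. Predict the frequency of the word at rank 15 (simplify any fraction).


Zipf's law: freq(rank) = f1 / rank
f1 = 1335, rank = 15
freq = 1335 / 15
= 89

89


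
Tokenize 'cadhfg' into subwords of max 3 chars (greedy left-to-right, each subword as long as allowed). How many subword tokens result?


'cadhfg' has 6 characters.
Chunking with max size 3:
  Chunk 1: 'cad' (positions 0-2)
  Chunk 2: 'hfg' (positions 3-5)
Total chunks: ceil(6 / 3) = 2

2


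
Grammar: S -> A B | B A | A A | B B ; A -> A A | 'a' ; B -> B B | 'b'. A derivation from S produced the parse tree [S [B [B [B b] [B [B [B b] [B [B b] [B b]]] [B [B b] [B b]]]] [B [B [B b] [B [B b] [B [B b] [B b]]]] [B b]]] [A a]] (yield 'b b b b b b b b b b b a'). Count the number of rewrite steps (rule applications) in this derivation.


Every bracketed nonterminal node [X ...] in the tree is produced by exactly one rule application.
Reading the tree off as a leftmost derivation:
  Step 1: S  =>  B A   (applied S -> B A)
  Step 2: B A  =>  B B A   (applied B -> B B)
  Step 3: B B A  =>  B B B A   (applied B -> B B)
  Step 4: B B B A  =>  b B B A   (applied B -> b)
  Step 5: b B B A  =>  b B B B A   (applied B -> B B)
  Step 6: b B B B A  =>  b B B B B A   (applied B -> B B)
  Step 7: b B B B B A  =>  b b B B B A   (applied B -> b)
  Step 8: b b B B B A  =>  b b B B B B A   (applied B -> B B)
  Step 9: b b B B B B A  =>  b b b B B B A   (applied B -> b)
  Step 10: b b b B B B A  =>  b b b b B B A   (applied B -> b)
  Step 11: b b b b B B A  =>  b b b b B B B A   (applied B -> B B)
  Step 12: b b b b B B B A  =>  b b b b b B B A   (applied B -> b)
  Step 13: b b b b b B B A  =>  b b b b b b B A   (applied B -> b)
  Step 14: b b b b b b B A  =>  b b b b b b B B A   (applied B -> B B)
  Step 15: b b b b b b B B A  =>  b b b b b b B B B A   (applied B -> B B)
  Step 16: b b b b b b B B B A  =>  b b b b b b b B B A   (applied B -> b)
  Step 17: b b b b b b b B B A  =>  b b b b b b b B B B A   (applied B -> B B)
  Step 18: b b b b b b b B B B A  =>  b b b b b b b b B B A   (applied B -> b)
  Step 19: b b b b b b b b B B A  =>  b b b b b b b b B B B A   (applied B -> B B)
  Step 20: b b b b b b b b B B B A  =>  b b b b b b b b b B B A   (applied B -> b)
  Step 21: b b b b b b b b b B B A  =>  b b b b b b b b b b B A   (applied B -> b)
  Step 22: b b b b b b b b b b B A  =>  b b b b b b b b b b b A   (applied B -> b)
  Step 23: b b b b b b b b b b b A  =>  b b b b b b b b b b b a   (applied A -> a)
Final yield: b b b b b b b b b b b a
Total rewrite steps: 23

23


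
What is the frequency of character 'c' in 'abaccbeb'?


Scanning 'abaccbeb' for 'c':
  Position 3: 'c' -> MATCH (count: 1)
  Position 4: 'c' -> MATCH (count: 2)
Total occurrences of 'c': 2

2


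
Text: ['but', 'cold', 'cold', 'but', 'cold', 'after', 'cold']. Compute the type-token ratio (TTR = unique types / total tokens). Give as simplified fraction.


Tokens: 7
Unique types: ('after', 'but', 'cold') = 3
TTR = 3/7
Already in lowest terms.

3/7


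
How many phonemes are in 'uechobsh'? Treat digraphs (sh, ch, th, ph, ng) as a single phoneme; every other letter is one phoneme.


Parsing 'uechobsh' greedily, digraphs first:
  'u' -> vowel phoneme (phonemes so far: 1)
  'e' -> vowel phoneme (phonemes so far: 2)
  'ch' -> digraph (1 consonant phoneme) (phonemes so far: 3)
  'o' -> vowel phoneme (phonemes so far: 4)
  'b' -> consonant phoneme (phonemes so far: 5)
  'sh' -> digraph (1 consonant phoneme) (phonemes so far: 6)
Total phonemes: 6

6


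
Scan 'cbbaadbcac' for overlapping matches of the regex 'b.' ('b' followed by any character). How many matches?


Pattern: b. means 'b' followed by any character.
Scanning 'cbbaadbcac' position-by-position:
  Pos 0: window 'cb' -> no
  Pos 1: window 'bb' -> MATCH
  Pos 2: window 'ba' -> MATCH
  Pos 3: window 'aa' -> no
  Pos 4: window 'ad' -> no
  Pos 5: window 'db' -> no
  Pos 6: window 'bc' -> MATCH
  Pos 7: window 'ca' -> no
  Pos 8: window 'ac' -> no
  Pos 9: window 'c' -> no
Total matches: 3

3


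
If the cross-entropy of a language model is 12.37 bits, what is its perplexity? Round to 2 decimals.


Perplexity formula: PP = 2^H
H = 12.37
PP = 2^12.37
Decompose: 2^12.37 = 2^12 * 2^0.37
2^12 = 4096, 2^0.37 ~ 1.2923528
PP ~ 4096 * 1.2923528 = 5293.4770688
Rounded to 2 decimals: 5293.48

5293.48


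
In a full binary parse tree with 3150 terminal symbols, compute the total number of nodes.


Leaf nodes (terminals): 3150
Internal nodes = n - 1 = 3150 - 1 = 3149
Total = leaves + internal = 3150 + 3149 = 6299

6299


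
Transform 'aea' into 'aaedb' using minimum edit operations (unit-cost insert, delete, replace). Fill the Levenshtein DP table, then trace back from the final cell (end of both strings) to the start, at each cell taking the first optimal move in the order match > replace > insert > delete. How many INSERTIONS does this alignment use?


Edit distance = 3. Backtracking from cell (3, 5) with preference match > replace > insert > delete,
then listing the resulting alignment 'aea' -> 'aaedb' left to right:
  Step 1: insert 'a' [insertion #1]
  Step 2: keep 'a'
  Step 3: keep 'e'
  Step 4: insert 'd' [insertion #2]
  Step 5: replace a->b
Total insertions: 2

2


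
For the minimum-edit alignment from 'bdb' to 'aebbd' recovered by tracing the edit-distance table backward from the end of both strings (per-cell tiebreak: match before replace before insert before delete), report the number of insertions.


Edit distance = 4. Backtracking from cell (3, 5) with preference match > replace > insert > delete,
then listing the resulting alignment 'bdb' -> 'aebbd' left to right:
  Step 1: insert 'a' [insertion #1]
  Step 2: insert 'e' [insertion #2]
  Step 3: keep 'b'
  Step 4: replace d->b
  Step 5: replace b->d
Total insertions: 2

2


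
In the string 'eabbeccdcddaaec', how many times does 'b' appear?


Scanning 'eabbeccdcddaaec' for 'b':
  Position 2: 'b' -> MATCH (count: 1)
  Position 3: 'b' -> MATCH (count: 2)
Total occurrences of 'b': 2

2


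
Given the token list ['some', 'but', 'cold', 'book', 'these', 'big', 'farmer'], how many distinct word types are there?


Listing all tokens and tracking unique types:
  Token 1: 'some' -> NEW (unique so far: 1)
  Token 2: 'but' -> NEW (unique so far: 2)
  Token 3: 'cold' -> NEW (unique so far: 3)
  Token 4: 'book' -> NEW (unique so far: 4)
  Token 5: 'these' -> NEW (unique so far: 5)
  Token 6: 'big' -> NEW (unique so far: 6)
  Token 7: 'farmer' -> NEW (unique so far: 7)
Unique types: ('big', 'book', 'but', 'cold', 'farmer', 'some', 'these')
Vocabulary size: 7

7


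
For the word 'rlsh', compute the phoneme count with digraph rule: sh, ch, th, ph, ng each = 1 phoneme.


Parsing 'rlsh' greedily, digraphs first:
  'r' -> consonant phoneme (phonemes so far: 1)
  'l' -> consonant phoneme (phonemes so far: 2)
  'sh' -> digraph (1 consonant phoneme) (phonemes so far: 3)
Total phonemes: 3

3


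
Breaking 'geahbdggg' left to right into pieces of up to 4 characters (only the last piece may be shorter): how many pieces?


'geahbdggg' has 9 characters.
Chunking with max size 4:
  Chunk 1: 'geah' (positions 0-3)
  Chunk 2: 'bdgg' (positions 4-7)
  Chunk 3: 'g' (positions 8-8)
Total chunks: ceil(9 / 4) = 3

3


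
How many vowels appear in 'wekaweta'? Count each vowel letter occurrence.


Scanning each character of 'wekaweta':
  Position 1: 'w' -> consonant (running count: 0)
  Position 2: 'e' -> vowel (running count: 1)
  Position 3: 'k' -> consonant (running count: 1)
  Position 4: 'a' -> vowel (running count: 2)
  Position 5: 'w' -> consonant (running count: 2)
  Position 6: 'e' -> vowel (running count: 3)
  Position 7: 't' -> consonant (running count: 3)
  Position 8: 'a' -> vowel (running count: 4)
Total vowels: 4

4


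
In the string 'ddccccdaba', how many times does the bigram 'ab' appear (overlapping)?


Scanning 'ddccccdaba' for bigram 'ab':
  Position 0: 'dd' -> no
  Position 1: 'dc' -> no
  Position 2: 'cc' -> no
  Position 3: 'cc' -> no
  Position 4: 'cc' -> no
  Position 5: 'cd' -> no
  Position 6: 'da' -> no
  Position 7: 'ab' -> MATCH
  Position 8: 'ba' -> no
Total matches: 1

1


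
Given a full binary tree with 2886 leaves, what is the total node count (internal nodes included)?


Leaf nodes (terminals): 2886
Internal nodes = n - 1 = 2886 - 1 = 2885
Total = leaves + internal = 2886 + 2885 = 5771

5771


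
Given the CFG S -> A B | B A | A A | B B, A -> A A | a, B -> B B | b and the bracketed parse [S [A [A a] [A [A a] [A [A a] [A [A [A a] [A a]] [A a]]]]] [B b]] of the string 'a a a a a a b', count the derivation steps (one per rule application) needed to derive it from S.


Every bracketed nonterminal node [X ...] in the tree is produced by exactly one rule application.
Reading the tree off as a leftmost derivation:
  Step 1: S  =>  A B   (applied S -> A B)
  Step 2: A B  =>  A A B   (applied A -> A A)
  Step 3: A A B  =>  a A B   (applied A -> a)
  Step 4: a A B  =>  a A A B   (applied A -> A A)
  Step 5: a A A B  =>  a a A B   (applied A -> a)
  Step 6: a a A B  =>  a a A A B   (applied A -> A A)
  Step 7: a a A A B  =>  a a a A B   (applied A -> a)
  Step 8: a a a A B  =>  a a a A A B   (applied A -> A A)
  Step 9: a a a A A B  =>  a a a A A A B   (applied A -> A A)
  Step 10: a a a A A A B  =>  a a a a A A B   (applied A -> a)
  Step 11: a a a a A A B  =>  a a a a a A B   (applied A -> a)
  Step 12: a a a a a A B  =>  a a a a a a B   (applied A -> a)
  Step 13: a a a a a a B  =>  a a a a a a b   (applied B -> b)
Final yield: a a a a a a b
Total rewrite steps: 13

13


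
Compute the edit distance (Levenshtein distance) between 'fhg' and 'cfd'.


Building DP table for s1='fhg' (len 3) and s2='cfd' (len 3):
       c  f  d
    0  1  2  3
  f 1  1  1  2
  h 2  2  2  2
  g 3  3  3  3
Edit distance = dp[3][3] = 3

3


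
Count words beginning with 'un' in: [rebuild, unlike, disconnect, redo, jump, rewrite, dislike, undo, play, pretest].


Checking each word for prefix 'un':
  'rebuild' -> no (count: 0)
  'unlike' -> YES, starts with 'un' (count: 1)
  'disconnect' -> no (count: 1)
  'redo' -> no (count: 1)
  'jump' -> no (count: 1)
  'rewrite' -> no (count: 1)
  'dislike' -> no (count: 1)
  'undo' -> YES, starts with 'un' (count: 2)
  'play' -> no (count: 2)
  'pretest' -> no (count: 2)
Total with prefix 'un': 2

2


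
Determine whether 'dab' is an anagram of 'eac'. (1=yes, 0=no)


Sort characters of 'dab': 'abd'
Sort characters of 'eac': 'ace'
Sorted forms differ -> they are NOT anagrams
Result: 0

0


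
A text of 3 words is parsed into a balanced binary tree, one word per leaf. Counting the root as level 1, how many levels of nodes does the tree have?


In a balanced binary tree with n leaves the deepest leaf is ceil(log2(n)) edges below the root,
so counting node levels inclusive of root and leaves gives ceil(log2(n)) + 1 levels.
log2(3) = 1.5850
ceil(1.5850) = 2
levels = 2 + 1 = 3

3


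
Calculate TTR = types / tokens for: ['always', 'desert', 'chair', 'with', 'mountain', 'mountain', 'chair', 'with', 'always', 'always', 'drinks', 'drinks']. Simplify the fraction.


Tokens: 12
Unique types: ('always', 'chair', 'desert', 'drinks', 'mountain', 'with') = 6
TTR = 6/12
Simplify: divide both by 6 -> 1/2
TTR = 1/2

1/2


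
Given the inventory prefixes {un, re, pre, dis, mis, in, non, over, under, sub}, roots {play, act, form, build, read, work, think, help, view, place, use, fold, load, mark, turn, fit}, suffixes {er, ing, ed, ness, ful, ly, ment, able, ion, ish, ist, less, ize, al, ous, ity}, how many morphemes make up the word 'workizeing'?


Segmenting 'workizeing' against the inventory:
  'work' -> root (morpheme 1)
  'ize' -> suffix (morpheme 2)
  'ing' -> suffix (morpheme 3)
Total morphemes: 3

3


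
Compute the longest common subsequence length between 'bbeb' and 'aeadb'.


DP table for LCS of 'bbeb' and 'aeadb':
       a  e  a  d  b
    0  0  0  0  0  0
  b 0  0  0  0  0  1
  b 0  0  0  0  0  1
  e 0  0  1  1  1  1
  b 0  0  1  1  1  2
LCS: 'eb'
LCS length = 2

2


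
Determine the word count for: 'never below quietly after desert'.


Counting words by splitting on spaces:
  Word 1: 'never'
  Word 2: 'below'
  Word 3: 'quietly'
  Word 4: 'after'
  Word 5: 'desert'
Total words: 5

5


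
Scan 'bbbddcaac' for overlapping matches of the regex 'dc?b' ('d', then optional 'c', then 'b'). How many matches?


Pattern: dc?b means 'd', then optional 'c', then 'b'.
Scanning 'bbbddcaac' position-by-position:
  Pos 0: window 'bbb' -> no
  Pos 1: window 'bbd' -> no
  Pos 2: window 'bdd' -> no
  Pos 3: window 'ddc' -> no
  Pos 4: window 'dca' -> no
  Pos 5: window 'caa' -> no
  Pos 6: window 'aac' -> no
  Pos 7: window 'ac' -> no
  Pos 8: window 'c' -> no
Total matches: 0

0


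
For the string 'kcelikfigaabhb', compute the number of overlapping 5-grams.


String 'kcelikfigaabhb' has length L = 14.
Number of overlapping n-grams = L - n + 1
Substituting: 14 - 5 + 1 = 10

10


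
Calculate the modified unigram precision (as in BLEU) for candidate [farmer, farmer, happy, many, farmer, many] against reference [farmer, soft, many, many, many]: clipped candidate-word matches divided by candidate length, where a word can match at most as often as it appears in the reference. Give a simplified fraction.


Reference word counts: {'farmer': 1, 'many': 3, 'soft': 1}
Checking each candidate word (with clipping):
  'farmer' -> in reference (ref count 1, used 1/1) -> match (matches: 1)
  'farmer' -> ref count 1 already used up (1/1) -> clipped, no match (matches: 1)
  'happy' -> not in reference -> no match (matches: 1)
  'many' -> in reference (ref count 3, used 1/3) -> match (matches: 2)
  'farmer' -> ref count 1 already used up (1/1) -> clipped, no match (matches: 2)
  'many' -> in reference (ref count 3, used 2/3) -> match (matches: 3)
Clipped matches: 3, Candidate length: 6
Precision = 3/6 = 1/2

1/2


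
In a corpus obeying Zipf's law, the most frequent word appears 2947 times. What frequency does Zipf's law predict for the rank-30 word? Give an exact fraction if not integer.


Zipf's law: freq(rank) = f1 / rank
f1 = 2947, rank = 30
freq = 2947 / 30
GCD(2947, 30) = 1
Simplified: 2947/30

2947/30


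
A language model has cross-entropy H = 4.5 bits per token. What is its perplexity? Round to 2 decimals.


Perplexity formula: PP = 2^H
H = 4.5
PP = 2^4.5
Decompose: 2^4.5 = 2^4 * 2^0.5 = 2^4 * sqrt(2)
2^4 = 16, sqrt(2) ~ 1.4142136
PP ~ 16 * 1.4142136 = 22.6274176
Rounded to 2 decimals: 22.63

22.63


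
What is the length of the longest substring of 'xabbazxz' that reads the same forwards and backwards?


Scanning 'xabbazxz' for palindromic substrings.
Substring at positions 1-4: 'abba'.
Check: reverse('abba') = 'abba' -> palindrome confirmed.
Neighbouring characters ('x' / 'z') break symmetry, so it cannot extend further.
No longer palindromic substring exists; longest length = 4

4


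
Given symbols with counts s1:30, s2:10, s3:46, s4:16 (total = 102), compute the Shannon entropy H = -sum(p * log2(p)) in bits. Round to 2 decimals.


Computing entropy H = -sum(p_i * log2(p_i)):
  s1: p = 30/102 = 0.2941, -p*log2(p) = 0.5193
  s2: p = 10/102 = 0.0980, -p*log2(p) = 0.3285
  s3: p = 46/102 = 0.4510, -p*log2(p) = 0.5181
  s4: p = 16/102 = 0.1569, -p*log2(p) = 0.4192
H = sum of terms = 1.7851
Rounded to 2 decimals: 1.79

1.79


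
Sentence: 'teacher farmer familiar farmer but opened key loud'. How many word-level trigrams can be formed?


Word trigrams from [8] words:
  Trigram 1: (teacher farmer familiar)
  Trigram 2: (farmer familiar farmer)
  Trigram 3: (familiar farmer but)
  Trigram 4: (farmer but opened)
  Trigram 5: (but opened key)
  Trigram 6: (opened key loud)
Total word trigrams: 8 - 2 = 6

6


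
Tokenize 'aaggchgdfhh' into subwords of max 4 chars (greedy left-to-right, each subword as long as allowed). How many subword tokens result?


'aaggchgdfhh' has 11 characters.
Chunking with max size 4:
  Chunk 1: 'aagg' (positions 0-3)
  Chunk 2: 'chgd' (positions 4-7)
  Chunk 3: 'fhh' (positions 8-10)
Total chunks: ceil(11 / 4) = 3

3


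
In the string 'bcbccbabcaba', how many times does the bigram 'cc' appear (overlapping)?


Scanning 'bcbccbabcaba' for bigram 'cc':
  Position 0: 'bc' -> no
  Position 1: 'cb' -> no
  Position 2: 'bc' -> no
  Position 3: 'cc' -> MATCH
  Position 4: 'cb' -> no
  Position 5: 'ba' -> no
  Position 6: 'ab' -> no
  Position 7: 'bc' -> no
  Position 8: 'ca' -> no
  Position 9: 'ab' -> no
  Position 10: 'ba' -> no
Total matches: 1

1


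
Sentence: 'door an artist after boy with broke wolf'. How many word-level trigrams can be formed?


Word trigrams from [8] words:
  Trigram 1: (door an artist)
  Trigram 2: (an artist after)
  Trigram 3: (artist after boy)
  Trigram 4: (after boy with)
  Trigram 5: (boy with broke)
  Trigram 6: (with broke wolf)
Total word trigrams: 8 - 2 = 6

6


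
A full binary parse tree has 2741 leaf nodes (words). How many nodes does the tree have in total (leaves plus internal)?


Leaf nodes (terminals): 2741
Internal nodes = n - 1 = 2741 - 1 = 2740
Total = leaves + internal = 2741 + 2740 = 5481

5481


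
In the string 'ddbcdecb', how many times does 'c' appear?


Scanning 'ddbcdecb' for 'c':
  Position 3: 'c' -> MATCH (count: 1)
  Position 6: 'c' -> MATCH (count: 2)
Total occurrences of 'c': 2

2


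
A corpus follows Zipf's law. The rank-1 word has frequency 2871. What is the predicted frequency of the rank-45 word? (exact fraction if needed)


Zipf's law: freq(rank) = f1 / rank
f1 = 2871, rank = 45
freq = 2871 / 45
GCD(2871, 45) = 9
Simplified: 319/5

319/5


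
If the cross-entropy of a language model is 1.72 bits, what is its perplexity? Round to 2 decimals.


Perplexity formula: PP = 2^H
H = 1.72
PP = 2^1.72
Decompose: 2^1.72 = 2^1 * 2^0.72
2^1 = 2, 2^0.72 ~ 1.6471820
PP ~ 2 * 1.6471820 = 3.2943640
Rounded to 2 decimals: 3.29

3.29


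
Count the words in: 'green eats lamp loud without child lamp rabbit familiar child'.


Counting words by splitting on spaces:
  Word 1: 'green'
  Word 2: 'eats'
  Word 3: 'lamp'
  Word 4: 'loud'
  Word 5: 'without'
  Word 6: 'child'
  Word 7: 'lamp'
  Word 8: 'rabbit'
  Word 9: 'familiar'
  Word 10: 'child'
Total words: 10

10


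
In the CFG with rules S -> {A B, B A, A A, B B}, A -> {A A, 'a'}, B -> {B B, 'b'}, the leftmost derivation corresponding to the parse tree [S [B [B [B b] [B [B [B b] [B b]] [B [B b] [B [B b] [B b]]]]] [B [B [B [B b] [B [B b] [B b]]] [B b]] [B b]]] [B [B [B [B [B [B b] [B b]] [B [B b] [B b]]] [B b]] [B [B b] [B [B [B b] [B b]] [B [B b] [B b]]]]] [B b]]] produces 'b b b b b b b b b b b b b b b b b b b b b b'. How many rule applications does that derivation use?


Every bracketed nonterminal node [X ...] in the tree is produced by exactly one rule application.
Reading the tree off as a leftmost derivation:
  Step 1: S  =>  B B   (applied S -> B B)
  Step 2: B B  =>  B B B   (applied B -> B B)
  Step 3: B B B  =>  B B B B   (applied B -> B B)
  Step 4: B B B B  =>  b B B B   (applied B -> b)
  Step 5: b B B B  =>  b B B B B   (applied B -> B B)
  Step 6: b B B B B  =>  b B B B B B   (applied B -> B B)
  Step 7: b B B B B B  =>  b b B B B B   (applied B -> b)
  Step 8: b b B B B B  =>  b b b B B B   (applied B -> b)
  Step 9: b b b B B B  =>  b b b B B B B   (applied B -> B B)
  Step 10: b b b B B B B  =>  b b b b B B B   (applied B -> b)
  Step 11: b b b b B B B  =>  b b b b B B B B   (applied B -> B B)
  Step 12: b b b b B B B B  =>  b b b b b B B B   (applied B -> b)
  Step 13: b b b b b B B B  =>  b b b b b b B B   (applied B -> b)
  Step 14: b b b b b b B B  =>  b b b b b b B B B   (applied B -> B B)
  Step 15: b b b b b b B B B  =>  b b b b b b B B B B   (applied B -> B B)
  Step 16: b b b b b b B B B B  =>  b b b b b b B B B B B   (applied B -> B B)
  Step 17: b b b b b b B B B B B  =>  b b b b b b b B B B B   (applied B -> b)
  Step 18: b b b b b b b B B B B  =>  b b b b b b b B B B B B   (applied B -> B B)
  Step 19: b b b b b b b B B B B B  =>  b b b b b b b b B B B B   (applied B -> b)
  Step 20: b b b b b b b b B B B B  =>  b b b b b b b b b B B B   (applied B -> b)
  Step 21: b b b b b b b b b B B B  =>  b b b b b b b b b b B B   (applied B -> b)
  Step 22: b b b b b b b b b b B B  =>  b b b b b b b b b b b B   (applied B -> b)
  Step 23: b b b b b b b b b b b B  =>  b b b b b b b b b b b B B   (applied B -> B B)
  Step 24: b b b b b b b b b b b B B  =>  b b b b b b b b b b b B B B   (applied B -> B B)
  Step 25: b b b b b b b b b b b B B B  =>  b b b b b b b b b b b B B B B   (applied B -> B B)
  Step 26: b b b b b b b b b b b B B B B  =>  b b b b b b b b b b b B B B B B   (applied B -> B B)
  Step 27: b b b b b b b b b b b B B B B B  =>  b b b b b b b b b b b B B B B B B   (applied B -> B B)
  Step 28: b b b b b b b b b b b B B B B B B  =>  b b b b b b b b b b b b B B B B B   (applied B -> b)
  Step 29: b b b b b b b b b b b b B B B B B  =>  b b b b b b b b b b b b b B B B B   (applied B -> b)
  Step 30: b b b b b b b b b b b b b B B B B  =>  b b b b b b b b b b b b b B B B B B   (applied B -> B B)
  Step 31: b b b b b b b b b b b b b B B B B B  =>  b b b b b b b b b b b b b b B B B B   (applied B -> b)
  Step 32: b b b b b b b b b b b b b b B B B B  =>  b b b b b b b b b b b b b b b B B B   (applied B -> b)
  Step 33: b b b b b b b b b b b b b b b B B B  =>  b b b b b b b b b b b b b b b b B B   (applied B -> b)
  Step 34: b b b b b b b b b b b b b b b b B B  =>  b b b b b b b b b b b b b b b b B B B   (applied B -> B B)
  Step 35: b b b b b b b b b b b b b b b b B B B  =>  b b b b b b b b b b b b b b b b b B B   (applied B -> b)
  Step 36: b b b b b b b b b b b b b b b b b B B  =>  b b b b b b b b b b b b b b b b b B B B   (applied B -> B B)
  Step 37: b b b b b b b b b b b b b b b b b B B B  =>  b b b b b b b b b b b b b b b b b B B B B   (applied B -> B B)
  Step 38: b b b b b b b b b b b b b b b b b B B B B  =>  b b b b b b b b b b b b b b b b b b B B B   (applied B -> b)
  Step 39: b b b b b b b b b b b b b b b b b b B B B  =>  b b b b b b b b b b b b b b b b b b b B B   (applied B -> b)
  Step 40: b b b b b b b b b b b b b b b b b b b B B  =>  b b b b b b b b b b b b b b b b b b b B B B   (applied B -> B B)
  Step 41: b b b b b b b b b b b b b b b b b b b B B B  =>  b b b b b b b b b b b b b b b b b b b b B B   (applied B -> b)
  Step 42: b b b b b b b b b b b b b b b b b b b b B B  =>  b b b b b b b b b b b b b b b b b b b b b B   (applied B -> b)
  Step 43: b b b b b b b b b b b b b b b b b b b b b B  =>  b b b b b b b b b b b b b b b b b b b b b b   (applied B -> b)
Final yield: b b b b b b b b b b b b b b b b b b b b b b
Total rewrite steps: 43

43
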